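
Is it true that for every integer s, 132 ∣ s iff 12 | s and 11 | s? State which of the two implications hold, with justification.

Both directions hold.

(⟹) If 132 ∣ s, write s = 132q. Since 132 = 11·12, s = 12·(11q), so 12 ∣ s; and since 132 = 12·11, s = 11·(12q), so 11 ∣ s.

(⟸) Suppose 12 ∣ s and 11 ∣ s. Any common multiple of 12 and 11 is a multiple of their lcm; here gcd(12, 11) = 1, so lcm(12, 11) = 12·11 = 132, so 132 ∣ s.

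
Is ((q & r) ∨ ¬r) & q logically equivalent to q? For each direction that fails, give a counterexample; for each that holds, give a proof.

Both directions hold; the statement is true.

(⟹) Assume the antecedent. If r is true, the antecedent forces (r = T, q = T), and q holds there. If r is false, the antecedent forces (r = F, q = T), and q holds there. Either way q holds.

(⟸) Assume the antecedent. If r is true, the antecedent forces (r = T, q = T), and ((q & r) ∨ ¬r) & q holds there. If r is false, the antecedent forces (r = F, q = T), and ((q & r) ∨ ¬r) & q holds there. Either way ((q & r) ∨ ¬r) & q holds.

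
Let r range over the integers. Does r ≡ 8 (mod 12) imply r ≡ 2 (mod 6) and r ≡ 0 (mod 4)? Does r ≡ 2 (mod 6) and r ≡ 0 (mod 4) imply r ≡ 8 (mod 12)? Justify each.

(→) Suppose r ≡ 8 (mod 12); write r = 12j + 8. Since 6 ∣ 12, reducing mod 6 gives r ≡ 8 ≡ 2 (mod 6); since 4 ∣ 12, reducing mod 4 gives r ≡ 8 ≡ 0 (mod 4).

(←) Conversely, if r ≡ 2 (mod 6) and r ≡ 0 (mod 4), then by the Chinese remainder theorem r ≡ 8 (mod 12). This is exactly r ≡ 8 (mod 12).

The biconditional holds.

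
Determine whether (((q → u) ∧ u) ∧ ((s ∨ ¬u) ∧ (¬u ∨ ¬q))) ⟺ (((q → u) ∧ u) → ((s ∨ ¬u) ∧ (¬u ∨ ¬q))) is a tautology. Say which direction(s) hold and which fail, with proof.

[⇒] Assume the antecedent. If q is true, the antecedent cannot hold. If q is false, the antecedent forces (q = F, u = T, s = T), and the consequent holds there. Either way the consequent holds.

[⇐] This fails. Under q = F, u = F, s = F, the left side is false but the right side is true.

Only the forward direction holds.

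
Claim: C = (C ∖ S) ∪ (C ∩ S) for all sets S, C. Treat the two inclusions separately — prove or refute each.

The two sets are equal.

(⊇) Let x ∈ (C ∖ S) ∪ (C ∩ S). Then either x ∈ C and x ∉ S; or x ∈ S ∩ C. In each case x ∈ C, so (C ∖ S) ∪ (C ∩ S) ⊆ C.

(⊆) Let x ∈ C. Then either x ∈ C and x ∉ S; or x ∈ S ∩ C. In each case x ∈ (C ∖ S) ∪ (C ∩ S), so C ⊆ (C ∖ S) ∪ (C ∩ S).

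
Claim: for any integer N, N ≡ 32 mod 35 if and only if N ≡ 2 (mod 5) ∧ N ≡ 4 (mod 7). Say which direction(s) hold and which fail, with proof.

(⟹) Suppose N ≡ 32 (mod 35); write N = 35j + 32. Since 5 ∣ 35, reducing mod 5 gives N ≡ 32 ≡ 2 (mod 5); since 7 ∣ 35, reducing mod 7 gives N ≡ 32 ≡ 4 (mod 7).

(⟸) Conversely, if N ≡ 2 (mod 5) and N ≡ 4 (mod 7), then by the Chinese remainder theorem N ≡ 32 (mod 35). This is exactly N ≡ 32 (mod 35).

Both directions hold; the statement is true.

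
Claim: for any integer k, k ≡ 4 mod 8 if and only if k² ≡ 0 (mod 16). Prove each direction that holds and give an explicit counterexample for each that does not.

(⟹) Suppose k ≡ 4 (mod 8). Working modulo 16, k ∈ {4, 12}; for each such r, r² ≡ 0 (mod 16).

(⟸) This fails: take k = 0. Then 0² = 0 ≡ 0 (mod 16), yet 0 ≡ 0 (mod 8), not 4.

The forward direction holds; the converse fails.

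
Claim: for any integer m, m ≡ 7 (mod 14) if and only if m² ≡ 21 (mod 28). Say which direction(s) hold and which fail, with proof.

(→) Suppose m ≡ 7 (mod 14). Working modulo 28, m ∈ {7, 21}; for each such r, r² ≡ 21 (mod 28).

(←) Conversely, the residues r modulo 28 with r² ≡ 21 (mod 28) are exactly {7, 21}, and each is ≡ 7 (mod 14).

Both implications hold.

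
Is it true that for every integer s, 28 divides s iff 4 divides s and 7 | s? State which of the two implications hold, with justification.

Both implications hold.

(→) If 28 ∣ s, write s = 28q. Since 28 = 7·4, s = 4·(7q), so 4 ∣ s; and since 28 = 4·7, s = 7·(4q), so 7 ∣ s.

(←) Suppose 4 ∣ s and 7 ∣ s. Any common multiple of 4 and 7 is a multiple of their lcm; here gcd(4, 7) = 1, so lcm(4, 7) = 4·7 = 28, so 28 ∣ s.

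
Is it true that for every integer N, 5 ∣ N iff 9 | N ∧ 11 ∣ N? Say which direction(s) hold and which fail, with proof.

[⇒] This fails: take N = 5. Certainly 5 ∣ 5, but 9 ∤ 5.

[⇐] This fails: take N = 99. Both 9 ∣ 99 and 11 ∣ 99, yet 99 is not a multiple of 5 (since 99 = 19·5 + 4), so 5 ∤ 99.

Neither implication holds.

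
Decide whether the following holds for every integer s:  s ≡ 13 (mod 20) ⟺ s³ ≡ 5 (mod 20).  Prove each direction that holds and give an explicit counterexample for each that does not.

Both directions fail.

Forward direction. This fails: take s = 13. Then 13 ≡ 13 (mod 20), but 13³ = 2197 ≡ 17 (mod 20), not 5.

Converse. This fails: take s = 5. Then 5³ = 125 ≡ 5 (mod 20), yet 5 ≡ 5 (mod 20), not 13.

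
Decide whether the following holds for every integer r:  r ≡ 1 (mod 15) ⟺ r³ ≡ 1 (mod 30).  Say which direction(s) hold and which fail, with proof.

(⇒) fails; (⇐) holds.

[⇐] The residues r modulo 30 with r³ ≡ 1 (mod 30) are exactly {1}, and each is ≡ 1 (mod 15).

[⇒] This fails: take r = 16. Then 16 ≡ 1 (mod 15), but 16³ = 4096 ≡ 16 (mod 30), not 1.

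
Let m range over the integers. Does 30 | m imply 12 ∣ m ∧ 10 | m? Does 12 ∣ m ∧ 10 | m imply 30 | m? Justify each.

Forward direction. This fails: take m = 30. Certainly 30 ∣ 30, but 12 ∤ 30.

Converse. Suppose 12 ∣ m and 10 ∣ m. Any common multiple of 12 and 10 is a multiple of their lcm; here lcm(12, 10) = 12·10/gcd(12, 10) = 120/2 = 60, so 60 ∣ m. Since 30 ∣ 60, it follows that 30 ∣ m.

Not equivalent: only (⇐) holds.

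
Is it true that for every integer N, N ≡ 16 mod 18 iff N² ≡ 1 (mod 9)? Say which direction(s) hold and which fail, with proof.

(⇒) fails and (⇐) fails.

(⇒) This fails: take N = 16. Then 16 ≡ 16 (mod 18), but 16² = 256 ≡ 4 (mod 9), not 1.

(⇐) This fails: take N = 1. Then 1² = 1 ≡ 1 (mod 9), yet 1 ≡ 1 (mod 18), not 16.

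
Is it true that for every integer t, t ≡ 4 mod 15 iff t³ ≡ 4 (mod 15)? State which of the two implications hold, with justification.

(→) Suppose t ≡ 4 mod 15. Write t = 15j + 4. Then (15j + 4)³ = 3375j³ + 2700j² + 720j + 64 = 15(225j³ + 180j² + 48j + 4) + 4, so t³ ≡ 4 (mod 15).

(←) Conversely, suppose t³ ≡ 4 (mod 15). The only residue r in {0, …, 14} with r³ ≡ 4 (mod 15) is r = 4, so t ≡ 4 (mod 15).

Both implications hold.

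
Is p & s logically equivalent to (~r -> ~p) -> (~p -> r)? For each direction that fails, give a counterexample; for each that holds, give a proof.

(⟹) Assume the antecedent. If s is true, the antecedent forces (s = T, r = F, p = T) or (s = T, r = T, p = T), and (~r -> ~p) -> (~p -> r) holds there. If s is false, the antecedent cannot hold. Either way (~r -> ~p) -> (~p -> r) holds.

(⟸) This fails. Under s = F, r = T, p = F, the left side is false but the right side is true.

Only the forward implication holds.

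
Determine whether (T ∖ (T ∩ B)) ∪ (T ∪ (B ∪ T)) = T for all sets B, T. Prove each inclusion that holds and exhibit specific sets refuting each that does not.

Reverse inclusion. Let x ∈ T. Then either x ∈ T and x ∉ B; or x ∈ B ∩ T. In each case x ∈ (T ∖ (T ∩ B)) ∪ (T ∪ (B ∪ T)), so T ⊆ (T ∖ (T ∩ B)) ∪ (T ∪ (B ∪ T)).

Forward inclusion. This inclusion fails. Take B = {1}, T = ∅; then 1 ∈ (T ∖ (T ∩ B)) ∪ (T ∪ (B ∪ T)) but 1 ∉ T.

The sets are not equal: only the reverse inclusion holds.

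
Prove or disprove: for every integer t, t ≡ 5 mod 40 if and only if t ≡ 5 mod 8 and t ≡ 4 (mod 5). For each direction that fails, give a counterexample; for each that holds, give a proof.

(→) This fails: t = 5 gives 5 ≡ 5 (mod 40) but 5 ≡ 0 (mod 5), so the conjunction on the right does not hold.

(←) This fails: t = 29 satisfies both congruences on the right (29 ≡ 5 mod 8 and 29 ≡ 4 mod 5) yet 29 ≡ 29 (mod 40), not 5.

Neither implication holds.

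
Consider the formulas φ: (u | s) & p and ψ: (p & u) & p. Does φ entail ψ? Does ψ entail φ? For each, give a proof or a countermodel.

(⟹) This fails. Under p = T, s = T, u = F, the left side is true but the right side is false.

(⟸) Assume the antecedent. If p is true, the antecedent forces (p = T, s = F, u = T) or (p = T, s = T, u = T), and (u | s) & p holds there. If p is false, the antecedent cannot hold. Either way (u | s) & p holds.

Not equivalent: only (⇐) holds.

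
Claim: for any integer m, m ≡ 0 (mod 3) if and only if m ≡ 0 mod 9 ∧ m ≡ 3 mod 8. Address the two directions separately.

[⇒] This fails: m = 0 gives 0 ≡ 0 (mod 3) but 0 ≡ 0 (mod 8), so the conjunction on the right does not hold.

[⇐] Conversely, if m ≡ 0 (mod 9) and m ≡ 3 (mod 8), then by the Chinese remainder theorem m ≡ 27 (mod 72). Since 27 ≡ 0 (mod 3) and 3 ∣ 72, we get m ≡ 0 (mod 3).

Not equivalent: only (⇐) holds.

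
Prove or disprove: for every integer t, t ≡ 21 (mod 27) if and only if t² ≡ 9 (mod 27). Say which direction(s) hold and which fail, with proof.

(→) Suppose t ≡ 21 (mod 27). Write t = 27j + 21. Then (27j + 21)² = 729j² + 1134j + 441 = 27(27j² + 42j + 16) + 9, so t² ≡ 9 (mod 27).

(←) This fails: take t = 3. Then 3² = 9 ≡ 9 (mod 27), yet 3 ≡ 3 (mod 27), not 21.

Only the forward direction holds.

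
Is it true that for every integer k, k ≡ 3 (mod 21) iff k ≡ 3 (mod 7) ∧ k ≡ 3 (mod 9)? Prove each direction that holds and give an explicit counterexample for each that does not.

Not equivalent: only (⇐) holds.

(→) This fails: k = 24 gives 24 ≡ 3 (mod 21) but 24 ≡ 6 (mod 9), so the conjunction on the right does not hold.

(←) Conversely, if k ≡ 3 (mod 7) and k ≡ 3 (mod 9), then by the Chinese remainder theorem k ≡ 3 (mod 63). Since 3 ≡ 3 (mod 21) and 21 ∣ 63, we get k ≡ 3 (mod 21).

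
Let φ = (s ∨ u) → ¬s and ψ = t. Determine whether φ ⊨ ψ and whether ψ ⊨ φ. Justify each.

Neither direction holds.

Forward direction. This fails. Under t = F, u = F, s = F, the left side is true but the right side is false.

Converse. This fails. Under t = T, u = F, s = T, the left side is false but the right side is true.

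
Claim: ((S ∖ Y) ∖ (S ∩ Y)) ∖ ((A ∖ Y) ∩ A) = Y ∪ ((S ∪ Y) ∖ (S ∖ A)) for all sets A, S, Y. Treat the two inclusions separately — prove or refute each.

Both inclusions fail.

(⟹) This inclusion fails. Take A = ∅, S = {1}, Y = ∅; then 1 ∈ ((S ∖ Y) ∖ (S ∩ Y)) ∖ ((A ∖ Y) ∩ A) but 1 ∉ Y ∪ ((S ∪ Y) ∖ (S ∖ A)).

(⟸) This inclusion fails. Take A = {1}, S = {1}, Y = ∅; then 1 ∈ Y ∪ ((S ∪ Y) ∖ (S ∖ A)) but 1 ∉ ((S ∖ Y) ∖ (S ∩ Y)) ∖ ((A ∖ Y) ∩ A).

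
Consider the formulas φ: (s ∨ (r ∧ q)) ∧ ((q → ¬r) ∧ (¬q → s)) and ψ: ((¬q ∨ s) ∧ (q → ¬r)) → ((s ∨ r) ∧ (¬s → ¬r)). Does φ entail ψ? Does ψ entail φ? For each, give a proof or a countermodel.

[⇒] Assume the antecedent. If r is true, the antecedent forces (r = T, q = F, s = T), and the consequent holds there. If r is false, the antecedent forces (r = F, q = F, s = T) or (r = F, q = T, s = T), and the consequent holds there. Either way the consequent holds.

[⇐] This fails. Under r = F, q = T, s = F, the left side is false but the right side is true.

Only the forward direction holds.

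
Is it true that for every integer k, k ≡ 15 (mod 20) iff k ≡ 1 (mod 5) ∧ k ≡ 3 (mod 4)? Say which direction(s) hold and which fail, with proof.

(→) This fails: k = 15 gives 15 ≡ 15 (mod 20) but 15 ≡ 0 (mod 5), so the conjunction on the right does not hold.

(←) This fails: k = 11 satisfies both congruences on the right (11 ≡ 1 mod 5 and 11 ≡ 3 mod 4) yet 11 ≡ 11 (mod 20), not 15.

(⇒) fails and (⇐) fails.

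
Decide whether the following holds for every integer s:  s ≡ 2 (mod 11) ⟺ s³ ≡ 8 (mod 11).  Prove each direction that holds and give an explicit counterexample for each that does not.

(⟹) Suppose s ≡ 2 (mod 11). Write s = 11j + 2. Then (11j + 2)³ = 1331j³ + 726j² + 132j + 8 = 11(121j³ + 66j² + 12j) + 8, so s³ ≡ 8 (mod 11).

(⟸) Conversely, suppose s³ ≡ 8 (mod 11). The only residue r in {0, …, 10} with r³ ≡ 8 (mod 11) is r = 2, so s ≡ 2 (mod 11).

Both directions hold.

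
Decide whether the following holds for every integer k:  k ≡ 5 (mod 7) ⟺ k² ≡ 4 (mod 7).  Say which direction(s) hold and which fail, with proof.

Not equivalent: only (⇒) holds.

(→) Suppose k ≡ 5 (mod 7). Write k = 7j + 5. Then (7j + 5)² = 49j² + 70j + 25 = 7(7j² + 10j + 3) + 4, so k² ≡ 4 (mod 7).

(←) This fails: take k = 2. Then 2² = 4 ≡ 4 (mod 7), yet 2 ≡ 2 (mod 7), not 5.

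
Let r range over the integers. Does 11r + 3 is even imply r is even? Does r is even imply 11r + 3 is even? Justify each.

Neither direction holds.

Forward direction. This fails: r = 5 gives 11r + 3 = 58, which is even, but 5 is odd, not even.

Converse. This also fails: r = 0 is even, but 11r + 3 = 3 is odd, not even.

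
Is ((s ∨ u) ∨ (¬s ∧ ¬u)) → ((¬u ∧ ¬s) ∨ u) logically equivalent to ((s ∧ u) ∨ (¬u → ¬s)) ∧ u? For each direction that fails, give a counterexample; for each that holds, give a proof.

[⇒] This fails. Under s = F, u = F, the left side is true but the right side is false.

[⇐] Assume the antecedent. If s is true, the antecedent forces (s = T, u = T), and the consequent holds there. If s is false, the consequent reduces to true regardless of the other variables. Either way the consequent holds.

Only the converse holds.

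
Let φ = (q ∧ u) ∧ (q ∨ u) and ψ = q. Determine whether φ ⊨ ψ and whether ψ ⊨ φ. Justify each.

(⇒) Assume the antecedent. If q is true, q reduces to true regardless of the other variables. If q is false, the antecedent cannot hold. Either way q holds.

(⇐) This fails. Under q = T, u = F, the left side is false but the right side is true.

Only the forward implication holds.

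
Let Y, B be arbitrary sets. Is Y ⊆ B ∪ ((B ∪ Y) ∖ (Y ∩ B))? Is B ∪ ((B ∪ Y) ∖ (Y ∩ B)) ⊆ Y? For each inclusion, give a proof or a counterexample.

The sets are not equal: only the forward inclusion holds.

Forward inclusion. Let x ∈ Y. Then either x ∈ Y and x ∉ B; or x ∈ Y ∩ B. In each case x ∈ B ∪ ((B ∪ Y) ∖ (Y ∩ B)), so Y ⊆ B ∪ ((B ∪ Y) ∖ (Y ∩ B)).

Reverse inclusion. This inclusion fails. Take Y = ∅, B = {1}; then 1 ∈ B ∪ ((B ∪ Y) ∖ (Y ∩ B)) but 1 ∉ Y.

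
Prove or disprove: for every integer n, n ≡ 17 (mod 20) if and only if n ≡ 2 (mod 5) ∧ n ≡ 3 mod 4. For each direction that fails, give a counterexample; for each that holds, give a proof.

Both directions fail.

(⟹) This fails: n = 17 gives 17 ≡ 17 (mod 20) but 17 ≡ 1 (mod 4), so the conjunction on the right does not hold.

(⟸) This fails: n = 7 satisfies both congruences on the right (7 ≡ 2 mod 5 and 7 ≡ 3 mod 4) yet 7 ≡ 7 (mod 20), not 17.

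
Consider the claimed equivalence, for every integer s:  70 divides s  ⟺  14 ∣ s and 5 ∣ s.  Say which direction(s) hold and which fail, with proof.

Both directions hold; the statement is true.

(⟸) Suppose 14 ∣ s and 5 ∣ s. Any common multiple of 14 and 5 is a multiple of their lcm; here gcd(14, 5) = 1, so lcm(14, 5) = 14·5 = 70, so 70 ∣ s.

(⟹) If 70 ∣ s, write s = 70q. Since 70 = 5·14, s = 14·(5q), so 14 ∣ s; and since 70 = 14·5, s = 5·(14q), so 5 ∣ s.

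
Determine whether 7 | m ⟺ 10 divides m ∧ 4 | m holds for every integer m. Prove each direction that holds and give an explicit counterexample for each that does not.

(⇒) fails and (⇐) fails.

[⇒] This fails: take m = 7. Certainly 7 ∣ 7, but 10 ∤ 7.

[⇐] This fails: take m = 20. Both 10 ∣ 20 and 4 ∣ 20, yet 20 is not a multiple of 7 (since 20 = 2·7 + 6), so 7 ∤ 20.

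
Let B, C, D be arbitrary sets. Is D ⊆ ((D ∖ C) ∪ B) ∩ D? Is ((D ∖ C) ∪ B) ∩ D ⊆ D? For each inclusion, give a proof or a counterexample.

(⊆) This inclusion fails. Take B = ∅, C = {1}, D = {1}; then 1 ∈ D but 1 ∉ ((D ∖ C) ∪ B) ∩ D.

(⊇) Let x ∈ ((D ∖ C) ∪ B) ∩ D. Then either x ∈ D and x ∉ B, C; or x ∈ B ∩ D and x ∉ C; or x ∈ B ∩ C ∩ D. In each case x ∈ D, so ((D ∖ C) ∪ B) ∩ D ⊆ D.

Only the reverse inclusion holds.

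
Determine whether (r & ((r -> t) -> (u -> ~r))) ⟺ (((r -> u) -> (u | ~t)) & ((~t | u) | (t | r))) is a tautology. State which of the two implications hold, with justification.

[⇒] Assume the antecedent. If r is true, the consequent reduces to true regardless of the other variables. If r is false, the antecedent cannot hold. Either way the consequent holds.

[⇐] This fails. Under r = F, t = F, u = F, the left side is false but the right side is true.

Only the forward direction holds.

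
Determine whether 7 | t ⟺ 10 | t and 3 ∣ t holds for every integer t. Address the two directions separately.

Neither direction holds.

(⟹) This fails: take t = 7. Certainly 7 ∣ 7, but 10 ∤ 7.

(⟸) This fails: take t = 30. Both 10 ∣ 30 and 3 ∣ 30, yet 30 is not a multiple of 7 (since 30 = 4·7 + 2), so 7 ∤ 30.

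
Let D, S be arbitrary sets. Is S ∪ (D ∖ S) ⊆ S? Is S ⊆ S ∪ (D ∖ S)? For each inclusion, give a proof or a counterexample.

(⟹) This inclusion fails. Take D = {1}, S = ∅; then 1 ∈ S ∪ (D ∖ S) but 1 ∉ S.

(⟸) Let x ∈ S. Then either x ∈ S and x ∉ D; or x ∈ D ∩ S. In each case x ∈ S ∪ (D ∖ S), so S ⊆ S ∪ (D ∖ S).

(⊆) fails; (⊇) holds.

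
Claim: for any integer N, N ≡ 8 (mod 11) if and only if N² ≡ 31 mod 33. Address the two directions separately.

(⇒) This fails: take N = 30. Then 30 ≡ 8 (mod 11), but 30² = 900 ≡ 9 (mod 33), not 31.

(⇐) This fails: take N = 14. Then 14² = 196 ≡ 31 (mod 33), yet 14 ≡ 3 (mod 11), not 8.

Both directions fail.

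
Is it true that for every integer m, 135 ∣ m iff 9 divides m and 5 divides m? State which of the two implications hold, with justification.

Only the forward implication holds.

(⟸) This fails: take m = 45. Both 9 ∣ 45 and 5 ∣ 45, yet 45 is not a multiple of 135 (since 45 = 0·135 + 45), so 135 ∤ 45.

(⟹) If 135 ∣ m, write m = 135q. Since 135 = 15·9, m = 9·(15q), so 9 ∣ m; and since 135 = 27·5, m = 5·(27q), so 5 ∣ m.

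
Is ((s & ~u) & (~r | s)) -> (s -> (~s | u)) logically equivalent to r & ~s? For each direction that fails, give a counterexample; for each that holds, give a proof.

(⟹) This fails. Under u = F, r = F, s = F, the left side is true but the right side is false.

(⟸) Assume the antecedent. If u is true, the consequent reduces to true regardless of the other variables. If u is false, the antecedent forces (u = F, r = T, s = F), and the consequent holds there. Either way the consequent holds.

(⇒) fails; (⇐) holds.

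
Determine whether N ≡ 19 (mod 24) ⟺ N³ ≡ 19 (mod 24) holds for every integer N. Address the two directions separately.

[⇒] Suppose N ≡ 19 (mod 24). Write N = 24j + 19. Then (24j + 19)³ = 13824j³ + 32832j² + 25992j + 6859 = 24(576j³ + 1368j² + 1083j + 285) + 19, so N³ ≡ 19 (mod 24).

[⇐] Conversely, suppose N³ ≡ 19 (mod 24). The only residue r in {0, …, 23} with r³ ≡ 19 (mod 24) is r = 19, so N ≡ 19 (mod 24).

The biconditional holds.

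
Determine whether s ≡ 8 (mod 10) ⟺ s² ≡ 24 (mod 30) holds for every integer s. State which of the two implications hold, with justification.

(→) This fails: take s = 8. Then 8 ≡ 8 (mod 10), but 8² = 64 ≡ 4 (mod 30), not 24.

(←) This fails: take s = 12. Then 12² = 144 ≡ 24 (mod 30), yet 12 ≡ 2 (mod 10), not 8.

Neither implication holds.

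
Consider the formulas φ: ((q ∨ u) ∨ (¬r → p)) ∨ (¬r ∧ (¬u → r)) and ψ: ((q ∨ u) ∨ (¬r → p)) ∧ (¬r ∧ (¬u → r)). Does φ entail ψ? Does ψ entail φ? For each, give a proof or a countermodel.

(⇐) Assume the antecedent. If p is true, the consequent reduces to true regardless of the other variables. If p is false, the antecedent forces (p = F, q = F, u = T, r = F) or (p = F, q = T, u = T, r = F), and the consequent holds there. Either way the consequent holds.

(⇒) This fails. Under p = T, q = F, u = F, r = F, the left side is true but the right side is false.

Only the converse holds.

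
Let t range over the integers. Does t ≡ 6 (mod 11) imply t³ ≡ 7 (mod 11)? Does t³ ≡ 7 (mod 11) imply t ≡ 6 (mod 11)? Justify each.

(⇐) Suppose t³ ≡ 7 (mod 11). The only residue r in {0, …, 10} with r³ ≡ 7 (mod 11) is r = 6, so t ≡ 6 (mod 11).

(⇒) Suppose t ≡ 6 (mod 11). Write t = 11j + 6. Then (11j + 6)³ = 1331j³ + 2178j² + 1188j + 216 = 11(121j³ + 198j² + 108j + 19) + 7, so t³ ≡ 7 (mod 11).

Both directions hold.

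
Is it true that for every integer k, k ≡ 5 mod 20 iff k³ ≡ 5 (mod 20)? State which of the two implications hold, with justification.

The biconditional holds.

(→) Suppose k ≡ 5 mod 20. Write k = 20j + 5. Then (20j + 5)³ = 8000j³ + 6000j² + 1500j + 125 = 20(400j³ + 300j² + 75j + 6) + 5, so k³ ≡ 5 (mod 20).

(←) Conversely, suppose k³ ≡ 5 (mod 20). The only residue r in {0, …, 19} with r³ ≡ 5 (mod 20) is r = 5, so k ≡ 5 (mod 20).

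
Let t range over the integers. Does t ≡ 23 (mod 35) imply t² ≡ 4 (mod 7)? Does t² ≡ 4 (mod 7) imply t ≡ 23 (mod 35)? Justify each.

(⟹) Suppose t ≡ 23 (mod 35). Then t² ≡ 23² = 529 (mod 35), and since 7 ∣ 35, also t² ≡ 4 (mod 7).

(⟸) This fails: take t = 2. Then 2² = 4 ≡ 4 (mod 7), yet 2 ≡ 2 (mod 35), not 23.

(⇒) holds; (⇐) fails.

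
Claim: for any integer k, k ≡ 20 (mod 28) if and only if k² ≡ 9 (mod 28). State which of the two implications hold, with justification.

[⇒] This fails: take k = 20. Then 20 ≡ 20 (mod 28), but 20² = 400 ≡ 8 (mod 28), not 9.

[⇐] This fails: take k = 3. Then 3² = 9 ≡ 9 (mod 28), yet 3 ≡ 3 (mod 28), not 20.

Neither implication holds.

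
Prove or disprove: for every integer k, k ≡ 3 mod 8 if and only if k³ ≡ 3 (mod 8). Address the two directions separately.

Both implications hold.

(⇒) Suppose k ≡ 3 mod 8. Write k = 8j + 3. Then (8j + 3)³ = 512j³ + 576j² + 216j + 27 = 8(64j³ + 72j² + 27j + 3) + 3, so k³ ≡ 3 (mod 8).

(⇐) For the converse, argue contrapositively. If k ≢ 3 (mod 8), then k is congruent to one of 0, 1, 2, 4, 5, 6, 7 modulo 8, and these give k³ ≡ 0, 1, 0, 0, 5, 0, 7 respectively — never 3.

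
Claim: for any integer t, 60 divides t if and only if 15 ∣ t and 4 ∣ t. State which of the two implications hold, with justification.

Equivalent; both directions hold.

Forward direction. If 60 ∣ t, write t = 60q. Since 60 = 4·15, t = 15·(4q), so 15 ∣ t; and since 60 = 15·4, t = 4·(15q), so 4 ∣ t.

Converse. Suppose 15 ∣ t and 4 ∣ t. Any common multiple of 15 and 4 is a multiple of their lcm; here gcd(15, 4) = 1, so lcm(15, 4) = 15·4 = 60, so 60 ∣ t.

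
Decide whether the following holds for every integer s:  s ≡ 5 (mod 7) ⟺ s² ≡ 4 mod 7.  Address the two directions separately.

(⇒) holds; (⇐) fails.

Converse. This fails: take s = 2. Then 2² = 4 ≡ 4 (mod 7), yet 2 ≡ 2 (mod 7), not 5.

Forward direction. Suppose s ≡ 5 (mod 7). Write s = 7j + 5. Then (7j + 5)² = 49j² + 70j + 25 = 7(7j² + 10j + 3) + 4, so s² ≡ 4 (mod 7).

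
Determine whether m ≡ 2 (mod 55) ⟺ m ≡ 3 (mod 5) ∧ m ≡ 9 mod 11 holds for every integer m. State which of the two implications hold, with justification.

Forward direction. This fails: m = 2 gives 2 ≡ 2 (mod 55) but 2 ≡ 2 (mod 5), so the conjunction on the right does not hold.

Converse. This fails: m = 53 satisfies both congruences on the right (53 ≡ 3 mod 5 and 53 ≡ 9 mod 11) yet 53 ≡ 53 (mod 55), not 2.

Both directions fail.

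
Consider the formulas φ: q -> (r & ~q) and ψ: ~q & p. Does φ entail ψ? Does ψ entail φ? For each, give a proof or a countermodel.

The forward direction fails; the converse holds.

(⇒) This fails. Under q = F, p = F, r = F, the left side is true but the right side is false.

(⇐) Assume the antecedent. If q is true, the antecedent cannot hold. If q is false, q -> (r & ~q) reduces to true regardless of the other variables. Either way q -> (r & ~q) holds.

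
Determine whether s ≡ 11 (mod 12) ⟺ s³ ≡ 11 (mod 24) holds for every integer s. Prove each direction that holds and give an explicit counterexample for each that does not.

Only the converse holds.

(→) This fails: take s = 23. Then 23 ≡ 11 (mod 12), but 23³ = 12167 ≡ 23 (mod 24), not 11.

(←) Conversely, the residues r modulo 24 with r³ ≡ 11 (mod 24) are exactly {11}, and each is ≡ 11 (mod 12).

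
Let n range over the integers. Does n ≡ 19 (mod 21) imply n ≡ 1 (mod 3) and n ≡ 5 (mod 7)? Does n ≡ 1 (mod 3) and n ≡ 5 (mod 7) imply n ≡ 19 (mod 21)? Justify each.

Equivalent; both directions hold.

Forward direction. Suppose n ≡ 19 (mod 21); write n = 21j + 19. Since 3 ∣ 21, reducing mod 3 gives n ≡ 19 ≡ 1 (mod 3); since 7 ∣ 21, reducing mod 7 gives n ≡ 19 ≡ 5 (mod 7).

Converse. If n ≡ 1 (mod 3) and n ≡ 5 (mod 7), then by the Chinese remainder theorem n ≡ 19 (mod 21). This is exactly n ≡ 19 (mod 21).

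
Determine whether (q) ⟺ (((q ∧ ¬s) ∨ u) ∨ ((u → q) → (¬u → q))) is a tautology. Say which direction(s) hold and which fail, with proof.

(⇒) Assume the antecedent. If u is true, the consequent reduces to true regardless of the other variables. If u is false, the antecedent forces (u = F, q = T, s = F) or (u = F, q = T, s = T), and the consequent holds there. Either way the consequent holds.

(⇐) This fails. Under u = T, q = F, s = F, the left side is false but the right side is true.

Not equivalent: only (⇒) holds.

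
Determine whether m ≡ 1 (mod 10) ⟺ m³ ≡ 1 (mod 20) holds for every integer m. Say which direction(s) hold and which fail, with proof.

Not equivalent: only (⇐) holds.

(→) This fails: take m = 11. Then 11 ≡ 1 (mod 10), but 11³ = 1331 ≡ 11 (mod 20), not 1.

(←) Conversely, the residues r modulo 20 with r³ ≡ 1 (mod 20) are exactly {1}, and each is ≡ 1 (mod 10).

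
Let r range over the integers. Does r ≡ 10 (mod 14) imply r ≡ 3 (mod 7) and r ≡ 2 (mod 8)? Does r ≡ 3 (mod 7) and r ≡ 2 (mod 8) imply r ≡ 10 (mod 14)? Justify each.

(⇒) fails; (⇐) holds.

(→) This fails: r = 24 gives 24 ≡ 10 (mod 14) but 24 ≡ 0 (mod 8), so the conjunction on the right does not hold.

(←) Conversely, if r ≡ 3 (mod 7) and r ≡ 2 (mod 8), then by the Chinese remainder theorem r ≡ 10 (mod 56). Since 10 ≡ 10 (mod 14) and 14 ∣ 56, we get r ≡ 10 (mod 14).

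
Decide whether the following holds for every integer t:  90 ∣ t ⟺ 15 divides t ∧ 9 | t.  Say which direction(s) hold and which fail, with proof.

Only the forward direction holds.

(⟹) If 90 ∣ t, write t = 90q. Since 90 = 6·15, t = 15·(6q), so 15 ∣ t; and since 90 = 10·9, t = 9·(10q), so 9 ∣ t.

(⟸) This fails: take t = 45. Both 15 ∣ 45 and 9 ∣ 45, yet 45 is not a multiple of 90 (since 45 = 0·90 + 45), so 90 ∤ 45.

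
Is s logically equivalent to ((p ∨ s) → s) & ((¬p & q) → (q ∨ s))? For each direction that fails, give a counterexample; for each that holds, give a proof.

Only the forward implication holds.

[⇒] Assume the antecedent. If p is true, the antecedent forces (p = T, s = T, q = F) or (p = T, s = T, q = T), and the consequent holds there. If p is false, the consequent reduces to true regardless of the other variables. Either way the consequent holds.

[⇐] This fails. Under p = F, s = F, q = F, the left side is false but the right side is true.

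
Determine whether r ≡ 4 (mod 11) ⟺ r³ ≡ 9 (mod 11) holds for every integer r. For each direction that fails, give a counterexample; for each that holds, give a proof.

Both implications hold.

Forward direction. Suppose r ≡ 4 (mod 11). Write r = 11j + 4. Then (11j + 4)³ = 1331j³ + 1452j² + 528j + 64 = 11(121j³ + 132j² + 48j + 5) + 9, so r³ ≡ 9 (mod 11).

Converse. Suppose r³ ≡ 9 (mod 11). The only residue r in {0, …, 10} with r³ ≡ 9 (mod 11) is r = 4, so r ≡ 4 (mod 11).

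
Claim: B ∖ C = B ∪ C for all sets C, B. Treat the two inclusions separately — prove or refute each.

The sets are not equal: only the forward inclusion holds.

(⊆) Let x ∈ B ∖ C. Then x ∈ B and x ∉ C, from which x ∈ B ∪ C.

(⊇) This inclusion fails. Take C = {1}, B = ∅; then 1 ∈ B ∪ C but 1 ∉ B ∖ C.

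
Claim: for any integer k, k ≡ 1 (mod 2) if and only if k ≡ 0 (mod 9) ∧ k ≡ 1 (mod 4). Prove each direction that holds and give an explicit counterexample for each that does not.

Only the reverse direction holds.

Forward direction. This fails: k = 1 gives 1 ≡ 1 (mod 2) but 1 ≡ 1 (mod 9), so the conjunction on the right does not hold.

Converse. If k ≡ 0 (mod 9) and k ≡ 1 (mod 4), then by the Chinese remainder theorem k ≡ 9 (mod 36). Since 9 ≡ 1 (mod 2) and 2 ∣ 36, we get k ≡ 1 (mod 2).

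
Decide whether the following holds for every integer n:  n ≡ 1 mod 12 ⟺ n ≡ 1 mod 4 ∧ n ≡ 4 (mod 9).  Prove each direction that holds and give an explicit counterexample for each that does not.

Only the converse holds.

(→) This fails: n = 1 gives 1 ≡ 1 (mod 12) but 1 ≡ 1 (mod 9), so the conjunction on the right does not hold.

(←) Conversely, if n ≡ 1 (mod 4) and n ≡ 4 (mod 9), then by the Chinese remainder theorem n ≡ 13 (mod 36). Since 13 ≡ 1 (mod 12) and 12 ∣ 36, we get n ≡ 1 (mod 12).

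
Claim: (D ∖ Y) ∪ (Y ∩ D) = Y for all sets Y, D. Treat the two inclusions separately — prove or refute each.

Both inclusions fail.

Forward inclusion. This inclusion fails. Take Y = ∅, D = {1}; then 1 ∈ (D ∖ Y) ∪ (Y ∩ D) but 1 ∉ Y.

Reverse inclusion. This inclusion fails. Take Y = {1}, D = ∅; then 1 ∈ Y but 1 ∉ (D ∖ Y) ∪ (Y ∩ D).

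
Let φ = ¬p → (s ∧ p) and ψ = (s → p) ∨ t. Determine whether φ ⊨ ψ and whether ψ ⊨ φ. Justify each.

Not equivalent: only (⇒) holds.

(→) Assume the antecedent. If s is true, the antecedent forces (s = T, t = F, p = T) or (s = T, t = T, p = T), and (s → p) ∨ t holds there. If s is false, (s → p) ∨ t reduces to true regardless of the other variables. Either way (s → p) ∨ t holds.

(←) This fails. Under s = F, t = F, p = F, the left side is false but the right side is true.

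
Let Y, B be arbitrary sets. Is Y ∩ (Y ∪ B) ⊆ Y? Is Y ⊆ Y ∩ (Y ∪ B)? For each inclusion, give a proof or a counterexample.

Both inclusions hold.

Forward inclusion. Let x ∈ Y ∩ (Y ∪ B). Then either x ∈ Y and x ∉ B; or x ∈ Y ∩ B. In each case x ∈ Y, so Y ∩ (Y ∪ B) ⊆ Y.

Reverse inclusion. Let x ∈ Y. Then either x ∈ Y and x ∉ B; or x ∈ Y ∩ B. In each case x ∈ Y ∩ (Y ∪ B), so Y ⊆ Y ∩ (Y ∪ B).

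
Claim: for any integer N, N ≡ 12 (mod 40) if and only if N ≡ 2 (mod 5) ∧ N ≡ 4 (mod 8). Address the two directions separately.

(⇒) Suppose N ≡ 12 (mod 40); write N = 40j + 12. Since 5 ∣ 40, reducing mod 5 gives N ≡ 12 ≡ 2 (mod 5); since 8 ∣ 40, reducing mod 8 gives N ≡ 12 ≡ 4 (mod 8).

(⇐) Conversely, if N ≡ 2 (mod 5) and N ≡ 4 (mod 8), then by the Chinese remainder theorem N ≡ 12 (mod 40). This is exactly N ≡ 12 (mod 40).

The biconditional holds.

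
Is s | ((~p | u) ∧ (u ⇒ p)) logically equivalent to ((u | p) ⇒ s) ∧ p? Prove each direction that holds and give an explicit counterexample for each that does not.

Not equivalent: only (⇐) holds.

Converse. Assume the antecedent. If s is true, s | ((~p | u) ∧ (u ⇒ p)) reduces to true regardless of the other variables. If s is false, the antecedent cannot hold. Either way s | ((~p | u) ∧ (u ⇒ p)) holds.

Forward direction. This fails. Under s = F, u = F, p = F, the left side is true but the right side is false.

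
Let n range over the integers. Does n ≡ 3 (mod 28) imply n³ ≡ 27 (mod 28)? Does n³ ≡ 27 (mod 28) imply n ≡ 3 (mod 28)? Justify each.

Not equivalent: only (⇒) holds.

(⟸) This fails: take n = 19. Then 19³ = 6859 ≡ 27 (mod 28), yet 19 ≡ 19 (mod 28), not 3.

(⟹) Suppose n ≡ 3 (mod 28). Write n = 28j + 3. Then (28j + 3)³ = 21952j³ + 7056j² + 756j + 27 = 28(784j³ + 252j² + 27j) + 27, so n³ ≡ 27 (mod 28).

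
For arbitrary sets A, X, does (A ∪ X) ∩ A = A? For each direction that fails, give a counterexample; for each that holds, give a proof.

Both inclusions hold.

(⊆) Let x ∈ (A ∪ X) ∩ A. Then either x ∈ A and x ∉ X; or x ∈ A ∩ X. In each case x ∈ A, so (A ∪ X) ∩ A ⊆ A.

(⊇) Let x ∈ A. Then either x ∈ A and x ∉ X; or x ∈ A ∩ X. In each case x ∈ (A ∪ X) ∩ A, so A ⊆ (A ∪ X) ∩ A.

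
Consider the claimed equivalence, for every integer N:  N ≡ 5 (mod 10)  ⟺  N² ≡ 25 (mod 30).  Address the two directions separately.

[⇐] The residues r modulo 30 with r² ≡ 25 (mod 30) are exactly {5, 25}, and each is ≡ 5 (mod 10).

[⇒] This fails: take N = 15. Then 15 ≡ 5 (mod 10), but 15² = 225 ≡ 15 (mod 30), not 25.

Not equivalent: only (⇐) holds.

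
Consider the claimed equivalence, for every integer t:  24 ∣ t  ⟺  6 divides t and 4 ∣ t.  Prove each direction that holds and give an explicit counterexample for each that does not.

The forward direction holds; the converse fails.

Forward direction. If 24 ∣ t, write t = 24q. Since 24 = 4·6, t = 6·(4q), so 6 ∣ t; and since 24 = 6·4, t = 4·(6q), so 4 ∣ t.

Converse. This fails: take t = 12. Both 6 ∣ 12 and 4 ∣ 12, yet 12 is not a multiple of 24 (since 12 = 0·24 + 12), so 24 ∤ 12.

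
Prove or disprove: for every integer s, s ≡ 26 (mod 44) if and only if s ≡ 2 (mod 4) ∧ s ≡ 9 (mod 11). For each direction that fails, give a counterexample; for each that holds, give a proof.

Forward direction. This fails: s = 26 gives 26 ≡ 26 (mod 44) but 26 ≡ 4 (mod 11), so the conjunction on the right does not hold.

Converse. This fails: s = 42 satisfies both congruences on the right (42 ≡ 2 mod 4 and 42 ≡ 9 mod 11) yet 42 ≡ 42 (mod 44), not 26.

(⇒) fails and (⇐) fails.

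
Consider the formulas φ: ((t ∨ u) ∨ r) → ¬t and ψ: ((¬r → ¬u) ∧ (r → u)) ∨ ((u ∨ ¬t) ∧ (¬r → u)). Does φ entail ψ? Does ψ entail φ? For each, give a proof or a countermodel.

Forward direction. Assume the antecedent. If u is true, the consequent reduces to true regardless of the other variables. If u is false, the antecedent forces (u = F, t = F, r = F) or (u = F, t = F, r = T), and the consequent holds there. Either way the consequent holds.

Converse. This fails. Under u = F, t = T, r = F, the left side is false but the right side is true.

(⇒) holds; (⇐) fails.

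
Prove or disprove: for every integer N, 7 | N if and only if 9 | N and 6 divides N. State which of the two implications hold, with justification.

(→) This fails: take N = 7. Certainly 7 ∣ 7, but 9 ∤ 7.

(←) This fails: take N = 18. Both 9 ∣ 18 and 6 ∣ 18, yet 18 is not a multiple of 7 (since 18 = 2·7 + 4), so 7 ∤ 18.

(⇒) fails and (⇐) fails.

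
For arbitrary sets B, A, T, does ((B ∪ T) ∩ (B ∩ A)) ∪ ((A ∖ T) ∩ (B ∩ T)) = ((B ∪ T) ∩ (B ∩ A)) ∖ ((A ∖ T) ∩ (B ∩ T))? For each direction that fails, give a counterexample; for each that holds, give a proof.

Both inclusions hold; the sets are equal.

Reverse inclusion. Let x ∈ ((B ∪ T) ∩ (B ∩ A)) ∖ ((A ∖ T) ∩ (B ∩ T)). Then either x ∈ B ∩ A and x ∉ T; or x ∈ B ∩ A ∩ T. In each case x ∈ ((B ∪ T) ∩ (B ∩ A)) ∪ ((A ∖ T) ∩ (B ∩ T)), so ((B ∪ T) ∩ (B ∩ A)) ∖ ((A ∖ T) ∩ (B ∩ T)) ⊆ ((B ∪ T) ∩ (B ∩ A)) ∪ ((A ∖ T) ∩ (B ∩ T)).

Forward inclusion. Let x ∈ ((B ∪ T) ∩ (B ∩ A)) ∪ ((A ∖ T) ∩ (B ∩ T)). Then either x ∈ B ∩ A and x ∉ T; or x ∈ B ∩ A ∩ T. In each case x ∈ ((B ∪ T) ∩ (B ∩ A)) ∖ ((A ∖ T) ∩ (B ∩ T)), so ((B ∪ T) ∩ (B ∩ A)) ∪ ((A ∖ T) ∩ (B ∩ T)) ⊆ ((B ∪ T) ∩ (B ∩ A)) ∖ ((A ∖ T) ∩ (B ∩ T)).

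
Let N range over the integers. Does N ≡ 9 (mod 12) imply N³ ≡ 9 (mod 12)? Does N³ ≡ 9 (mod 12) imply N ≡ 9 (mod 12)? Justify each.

The biconditional holds.

[⇒] Suppose N ≡ 9 (mod 12). Write N = 12j + 9. Then (12j + 9)³ = 1728j³ + 3888j² + 2916j + 729 = 12(144j³ + 324j² + 243j + 60) + 9, so N³ ≡ 9 (mod 12).

[⇐] Conversely, suppose N³ ≡ 9 (mod 12). The only residue r in {0, …, 11} with r³ ≡ 9 (mod 12) is r = 9, so N ≡ 9 (mod 12).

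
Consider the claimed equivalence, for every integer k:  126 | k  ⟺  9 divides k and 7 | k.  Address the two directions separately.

Only the forward implication holds.

Forward direction. If 126 ∣ k, write k = 126q. Since 126 = 14·9, k = 9·(14q), so 9 ∣ k; and since 126 = 18·7, k = 7·(18q), so 7 ∣ k.

Converse. This fails: take k = 63. Both 9 ∣ 63 and 7 ∣ 63, yet 63 is not a multiple of 126 (since 63 = 0·126 + 63), so 126 ∤ 63.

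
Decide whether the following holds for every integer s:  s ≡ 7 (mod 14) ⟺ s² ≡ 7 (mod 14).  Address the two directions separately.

Both directions hold; the statement is true.

(⟸) Suppose s² ≡ 7 (mod 14). The only residue r in {0, …, 13} with r² ≡ 7 (mod 14) is r = 7, so s ≡ 7 (mod 14).

(⟹) Suppose s ≡ 7 (mod 14). Write s = 14j + 7. Then (14j + 7)² = 196j² + 196j + 49 = 14(14j² + 14j + 3) + 7, so s² ≡ 7 (mod 14).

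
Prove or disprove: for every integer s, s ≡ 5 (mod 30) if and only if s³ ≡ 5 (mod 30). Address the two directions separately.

Forward direction. Suppose s ≡ 5 (mod 30). Write s = 30j + 5. Then (30j + 5)³ = 27000j³ + 13500j² + 2250j + 125 = 30(900j³ + 450j² + 75j + 4) + 5, so s³ ≡ 5 (mod 30).

Converse. Suppose s³ ≡ 5 (mod 30). The only residue r in {0, …, 29} with r³ ≡ 5 (mod 30) is r = 5, so s ≡ 5 (mod 30).

Both implications hold.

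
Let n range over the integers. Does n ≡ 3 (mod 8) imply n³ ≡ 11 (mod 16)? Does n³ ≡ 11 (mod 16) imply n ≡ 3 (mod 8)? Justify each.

[⇒] This fails: take n = 11. Then 11 ≡ 3 (mod 8), but 11³ = 1331 ≡ 3 (mod 16), not 11.

[⇐] Conversely, the residues r modulo 16 with r³ ≡ 11 (mod 16) are exactly {3}, and each is ≡ 3 (mod 8).

Only the reverse direction holds.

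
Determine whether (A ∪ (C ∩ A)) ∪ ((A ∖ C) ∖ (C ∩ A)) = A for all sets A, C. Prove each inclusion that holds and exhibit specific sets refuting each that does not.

The two sets are equal.

Forward inclusion. Let x ∈ (A ∪ (C ∩ A)) ∪ ((A ∖ C) ∖ (C ∩ A)). Then either x ∈ A and x ∉ C; or x ∈ A ∩ C. In each case x ∈ A, so (A ∪ (C ∩ A)) ∪ ((A ∖ C) ∖ (C ∩ A)) ⊆ A.

Reverse inclusion. Let x ∈ A. Then either x ∈ A and x ∉ C; or x ∈ A ∩ C. In each case x ∈ (A ∪ (C ∩ A)) ∪ ((A ∖ C) ∖ (C ∩ A)), so A ⊆ (A ∪ (C ∩ A)) ∪ ((A ∖ C) ∖ (C ∩ A)).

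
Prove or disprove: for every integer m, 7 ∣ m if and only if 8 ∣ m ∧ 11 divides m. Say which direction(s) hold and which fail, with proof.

(⇒) This fails: take m = 7. Certainly 7 ∣ 7, but 8 ∤ 7.

(⇐) This fails: take m = 88. Both 8 ∣ 88 and 11 ∣ 88, yet 88 is not a multiple of 7 (since 88 = 12·7 + 4), so 7 ∤ 88.

Neither implication holds.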